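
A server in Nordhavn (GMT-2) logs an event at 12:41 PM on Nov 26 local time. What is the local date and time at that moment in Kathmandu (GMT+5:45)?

8:26 PM on Nov 26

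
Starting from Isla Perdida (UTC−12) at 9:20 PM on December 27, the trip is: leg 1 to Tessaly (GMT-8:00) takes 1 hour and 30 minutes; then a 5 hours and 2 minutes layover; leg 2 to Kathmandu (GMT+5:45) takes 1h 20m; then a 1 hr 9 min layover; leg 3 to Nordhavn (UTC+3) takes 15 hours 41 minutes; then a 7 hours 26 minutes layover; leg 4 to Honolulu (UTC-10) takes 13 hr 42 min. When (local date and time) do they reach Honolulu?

9:10 PM on December 29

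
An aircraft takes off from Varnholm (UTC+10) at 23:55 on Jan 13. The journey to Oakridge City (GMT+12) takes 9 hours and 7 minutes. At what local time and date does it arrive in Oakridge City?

11:02 on January 14

Oakridge City is 2:00 ahead of Varnholm.
After 9 hours and 7 minutes it is 09:02 (Jan 14) in Varnholm.
Shift by the zone difference: 09:02 + 2:00 = 11:02 on Jan 14 in Oakridge City.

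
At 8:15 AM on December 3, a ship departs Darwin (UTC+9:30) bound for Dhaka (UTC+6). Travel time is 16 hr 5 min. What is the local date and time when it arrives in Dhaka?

8:50 PM on Dec 3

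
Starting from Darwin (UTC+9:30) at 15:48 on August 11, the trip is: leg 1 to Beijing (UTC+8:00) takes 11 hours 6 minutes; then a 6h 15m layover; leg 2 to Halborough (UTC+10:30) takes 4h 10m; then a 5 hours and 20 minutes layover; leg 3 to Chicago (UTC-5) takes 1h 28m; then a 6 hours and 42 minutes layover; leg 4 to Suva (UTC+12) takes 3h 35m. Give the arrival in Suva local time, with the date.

08:54 on Aug 13

Convert departure to UTC: 15:48 − 9:30 = 06:18 UTC on Aug 11.
Add 11 hours 6 minutes leg 1 → 17:24 UTC.
Add 6 hours 15 minutes layover in Beijing → 23:39 UTC.
Add 4 hours and 10 minutes leg 2 → 03:49 UTC (Aug 12).
Add 5 hours 20 minutes layover in Halborough → 09:09 UTC.
Add 1 hour 28 minutes leg 3 → 10:37 UTC.
Add 6 hours 42 minutes layover in Chicago → 17:19 UTC.
Add 3 hours and 35 minutes leg 4 → 20:54 UTC.
Suva is UTC+12:00, so local arrival = 20:54 + 12:00 = 08:54 on Aug 13.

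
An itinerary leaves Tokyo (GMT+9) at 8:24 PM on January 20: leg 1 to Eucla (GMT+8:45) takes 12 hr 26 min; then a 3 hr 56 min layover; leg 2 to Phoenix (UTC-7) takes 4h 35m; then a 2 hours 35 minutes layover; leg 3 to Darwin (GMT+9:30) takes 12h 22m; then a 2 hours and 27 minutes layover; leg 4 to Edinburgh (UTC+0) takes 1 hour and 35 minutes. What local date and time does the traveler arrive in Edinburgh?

3:20 AM on Jan 22

Convert departure to UTC: 8:24 PM − 9:00 = 11:24 AM UTC on Jan 20.
Add 12 hours 26 minutes leg 1 → 11:50 PM UTC.
Add 3 hours 56 minutes layover in Eucla → 3:46 AM UTC (Jan 21).
Add 4 hours 35 minutes leg 2 → 8:21 AM UTC.
Add 2 hours and 35 minutes layover in Phoenix → 10:56 AM UTC.
Add 12 hours and 22 minutes leg 3 → 11:18 PM UTC.
Add 2 hours and 27 minutes layover in Darwin → 1:45 AM UTC (Jan 22).
Add 1 hour 35 minutes leg 4 → 3:20 AM UTC.
Edinburgh is UTC+0, so local arrival is the same: 3:20 AM on Jan 22.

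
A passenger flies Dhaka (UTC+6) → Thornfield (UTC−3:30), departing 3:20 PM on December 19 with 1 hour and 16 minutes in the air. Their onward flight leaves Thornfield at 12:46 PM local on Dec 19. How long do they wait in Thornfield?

5 hours 40 minutes

Convert departure to UTC: 3:20 PM − 6:00 = 9:20 AM UTC on Dec 19.
Add 1 hour 16 minutes flight time → 10:36 AM UTC.
Thornfield is UTC−3:30, so local arrival = 10:36 AM − 3:30 = 7:06 AM on Dec 19.
Layover = 12:46 PM − 7:06 AM = 5 hours 40 minutes.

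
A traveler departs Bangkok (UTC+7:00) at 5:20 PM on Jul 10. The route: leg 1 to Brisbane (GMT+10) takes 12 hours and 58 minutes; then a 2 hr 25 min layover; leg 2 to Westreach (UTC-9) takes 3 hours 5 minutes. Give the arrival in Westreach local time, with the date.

Convert departure to UTC: 5:20 PM − 7:00 = 10:20 AM UTC on Jul 10.
Add 12 hours 58 minutes leg 1 → 11:18 PM UTC.
Add 2 hours and 25 minutes layover in Brisbane → 1:43 AM UTC (Jul 11).
Add 3 hours and 5 minutes leg 2 → 4:48 AM UTC.
Westreach is UTC−9:00, so local arrival = 4:48 AM − 9:00 = 7:48 PM on Jul 10.

7:48 PM on July 10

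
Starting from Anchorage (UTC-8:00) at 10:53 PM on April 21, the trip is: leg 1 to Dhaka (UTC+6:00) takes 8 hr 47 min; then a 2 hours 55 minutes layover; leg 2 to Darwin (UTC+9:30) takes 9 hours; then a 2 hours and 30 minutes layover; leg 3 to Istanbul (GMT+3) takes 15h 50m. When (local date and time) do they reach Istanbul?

Convert departure to UTC: 10:53 PM + 8:00 = 6:53 AM UTC on Apr 22.
Add 8 hours 47 minutes leg 1 → 3:40 PM UTC.
Add 2 hours 55 minutes layover in Dhaka → 6:35 PM UTC.
Add 9 hours leg 2 → 3:35 AM UTC (Apr 23).
Add 2 hours and 30 minutes layover in Darwin → 6:05 AM UTC.
Add 15 hours and 50 minutes leg 3 → 9:55 PM UTC.
Istanbul is UTC+3:00, so local arrival = 9:55 PM + 3:00 = 12:55 AM on Apr 24.

12:55 AM on Apr 24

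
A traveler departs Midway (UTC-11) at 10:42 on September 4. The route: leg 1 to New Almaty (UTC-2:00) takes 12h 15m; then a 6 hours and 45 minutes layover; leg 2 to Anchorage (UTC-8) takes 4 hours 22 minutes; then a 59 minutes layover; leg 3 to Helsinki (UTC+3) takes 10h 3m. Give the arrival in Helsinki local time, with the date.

11:06 on September 6

Convert departure to UTC: 10:42 + 11:00 = 21:42 UTC on Sep 4.
Add 12 hours 15 minutes leg 1 → 09:57 UTC (Sep 5).
Add 6 hours 45 minutes layover in New Almaty → 16:42 UTC.
Add 4 hours 22 minutes leg 2 → 21:04 UTC.
Add 59 minutes layover in Anchorage → 22:03 UTC.
Add 10 hours 3 minutes leg 3 → 08:06 UTC (Sep 6).
Helsinki is UTC+3:00, so local arrival = 08:06 + 3:00 = 11:06 on Sep 6.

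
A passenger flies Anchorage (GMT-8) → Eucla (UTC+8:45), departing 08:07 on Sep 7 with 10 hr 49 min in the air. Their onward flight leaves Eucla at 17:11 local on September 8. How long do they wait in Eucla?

Convert departure to UTC: 08:07 + 8:00 = 16:07 UTC on Sep 7.
Add 10 hours and 49 minutes flight time → 02:56 UTC (Sep 8).
Eucla is UTC+8:45, so local arrival = 02:56 + 8:45 = 11:41 on Sep 8.
Layover = 17:11 − 11:41 = 5 hours 30 minutes.

5 hours 30 minutes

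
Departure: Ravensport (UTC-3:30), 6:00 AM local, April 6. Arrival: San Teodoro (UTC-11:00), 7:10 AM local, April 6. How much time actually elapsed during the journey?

San Teodoro is 7:30 behind Ravensport.
Clock-face elapsed time (ignoring zones) is 1 hour 10 minutes.
Actual elapsed = 1 hour 10 minutes + 7:30 = 8 hours 40 minutes.

8 hours 40 minutes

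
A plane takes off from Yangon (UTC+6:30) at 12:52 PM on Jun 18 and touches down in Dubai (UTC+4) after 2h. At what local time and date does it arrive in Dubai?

12:22 PM on June 18

Convert departure to UTC: 12:52 PM − 6:30 = 6:22 AM UTC on Jun 18.
Add 2 hours travel time → 8:22 AM UTC.
Dubai is UTC+4:00, so local arrival = 8:22 AM + 4:00 = 12:22 PM on Jun 18.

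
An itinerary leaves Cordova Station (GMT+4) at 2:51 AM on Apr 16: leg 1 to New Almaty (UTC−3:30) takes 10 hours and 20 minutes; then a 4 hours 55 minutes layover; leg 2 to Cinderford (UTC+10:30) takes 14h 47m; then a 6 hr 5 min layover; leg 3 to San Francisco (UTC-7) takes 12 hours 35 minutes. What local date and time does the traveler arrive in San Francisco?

4:33 PM on April 17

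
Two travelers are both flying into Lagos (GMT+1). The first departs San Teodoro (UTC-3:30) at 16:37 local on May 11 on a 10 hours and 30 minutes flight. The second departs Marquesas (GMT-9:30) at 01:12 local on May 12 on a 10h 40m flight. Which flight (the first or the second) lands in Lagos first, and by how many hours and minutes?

the first, by 14 hours 45 minutes

Flight 1 in UTC: 16:37 + 3:30 = 20:07 on May 11.
+10 hours 30 minutes → arrive 06:37 UTC on May 12.
Flight 2 in UTC: 01:12 + 9:30 = 10:42 on May 12.
+10 hours and 40 minutes → arrive 21:22 UTC on May 12.
Flight 1 lands earlier by 14 hours 45 minutes.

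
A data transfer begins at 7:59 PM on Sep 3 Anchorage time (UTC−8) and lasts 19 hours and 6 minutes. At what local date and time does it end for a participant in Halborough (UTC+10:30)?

9:35 AM on September 5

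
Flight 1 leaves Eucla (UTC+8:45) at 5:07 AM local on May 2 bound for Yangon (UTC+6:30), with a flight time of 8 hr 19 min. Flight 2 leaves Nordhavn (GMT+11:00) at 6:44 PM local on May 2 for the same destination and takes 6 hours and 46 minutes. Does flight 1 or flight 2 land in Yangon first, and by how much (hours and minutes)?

Flight 1 in UTC: 5:07 AM − 8:45 = 8:22 PM on May 1.
+8 hours 19 minutes → arrive 4:41 AM UTC on May 2.
Flight 2 in UTC: 6:44 PM − 11:00 = 7:44 AM on May 2.
+6 hours 46 minutes → arrive 2:30 PM UTC on May 2.
Flight 1 lands earlier by 9 hours 49 minutes.

the first, by 9 hours 49 minutes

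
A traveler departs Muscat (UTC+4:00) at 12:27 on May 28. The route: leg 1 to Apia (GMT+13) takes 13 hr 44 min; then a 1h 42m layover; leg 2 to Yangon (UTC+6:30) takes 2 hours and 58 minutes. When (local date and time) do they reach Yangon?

09:21 on May 29

Convert departure to UTC: 12:27 − 4:00 = 08:27 UTC on May 28.
Add 13 hours and 44 minutes leg 1 → 22:11 UTC.
Add 1 hour 42 minutes layover in Apia → 23:53 UTC.
Add 2 hours and 58 minutes leg 2 → 02:51 UTC (May 29).
Yangon is UTC+6:30, so local arrival = 02:51 + 6:30 = 09:21 on May 29.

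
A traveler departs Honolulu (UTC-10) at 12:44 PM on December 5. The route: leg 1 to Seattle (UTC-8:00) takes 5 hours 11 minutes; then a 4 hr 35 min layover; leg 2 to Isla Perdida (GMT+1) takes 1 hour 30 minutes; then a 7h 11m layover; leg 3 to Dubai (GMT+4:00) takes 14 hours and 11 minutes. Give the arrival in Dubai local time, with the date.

11:22 AM on December 7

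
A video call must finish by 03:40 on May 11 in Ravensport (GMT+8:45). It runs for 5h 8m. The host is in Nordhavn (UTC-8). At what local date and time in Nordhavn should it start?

05:47 on May 10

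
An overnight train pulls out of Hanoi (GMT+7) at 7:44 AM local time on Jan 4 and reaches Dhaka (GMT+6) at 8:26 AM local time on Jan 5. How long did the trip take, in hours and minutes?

Dhaka is 1:00 behind Hanoi.
Clock-face elapsed time (ignoring zones) is 24 hours 42 minutes.
Actual elapsed = 24 hours 42 minutes + 1:00 = 25 hours 42 minutes.

25 hours 42 minutes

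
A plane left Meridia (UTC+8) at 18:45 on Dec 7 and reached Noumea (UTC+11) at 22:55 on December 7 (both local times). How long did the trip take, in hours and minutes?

Departure in UTC: 18:45 − 8:00 = 10:45 on Dec 7.
Arrival in UTC: 22:55 − 11:00 = 11:55 on Dec 7.
Elapsed = 11:55 − 10:45 = 1 hour 10 minutes.

1 hour 10 minutes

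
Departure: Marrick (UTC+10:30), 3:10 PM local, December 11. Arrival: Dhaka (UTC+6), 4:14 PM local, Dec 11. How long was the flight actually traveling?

5 hours 34 minutes

Departure in UTC: 3:10 PM − 10:30 = 4:40 AM on Dec 11.
Arrival in UTC: 4:14 PM − 6:00 = 10:14 AM on Dec 11.
Elapsed = 10:14 AM − 4:40 AM = 5 hours 34 minutes.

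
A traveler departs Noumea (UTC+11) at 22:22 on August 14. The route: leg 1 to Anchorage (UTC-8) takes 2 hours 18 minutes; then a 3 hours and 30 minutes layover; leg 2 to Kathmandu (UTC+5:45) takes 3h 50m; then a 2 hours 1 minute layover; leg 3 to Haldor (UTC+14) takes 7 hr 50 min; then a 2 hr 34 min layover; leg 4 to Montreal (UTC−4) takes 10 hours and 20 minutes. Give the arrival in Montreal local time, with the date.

15:45 on August 15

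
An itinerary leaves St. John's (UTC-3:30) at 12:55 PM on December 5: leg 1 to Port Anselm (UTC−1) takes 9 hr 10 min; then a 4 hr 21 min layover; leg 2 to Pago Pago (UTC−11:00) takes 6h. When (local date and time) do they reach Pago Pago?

12:56 AM on December 6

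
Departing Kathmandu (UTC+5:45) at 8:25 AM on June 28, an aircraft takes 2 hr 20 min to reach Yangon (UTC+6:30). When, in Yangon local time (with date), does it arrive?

Convert departure to UTC: 8:25 AM − 5:45 = 2:40 AM UTC on Jun 28.
Add 2 hours and 20 minutes travel time → 5:00 AM UTC.
Yangon is UTC+6:30, so local arrival = 5:00 AM + 6:30 = 11:30 AM on Jun 28.

11:30 AM on Jun 28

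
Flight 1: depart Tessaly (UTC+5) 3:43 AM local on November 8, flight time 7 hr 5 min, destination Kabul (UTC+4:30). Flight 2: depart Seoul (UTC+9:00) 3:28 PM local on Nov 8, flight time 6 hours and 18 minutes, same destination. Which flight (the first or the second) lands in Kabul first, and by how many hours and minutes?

the first, by 6 hours 58 minutes

Flight 1 in UTC: 3:43 AM − 5:00 = 10:43 PM on Nov 7.
+7 hours and 5 minutes → arrive 5:48 AM UTC on Nov 8.
Flight 2 in UTC: 3:28 PM − 9:00 = 6:28 AM on Nov 8.
+6 hours and 18 minutes → arrive 12:46 PM UTC on Nov 8.
Flight 1 lands earlier by 6 hours 58 minutes.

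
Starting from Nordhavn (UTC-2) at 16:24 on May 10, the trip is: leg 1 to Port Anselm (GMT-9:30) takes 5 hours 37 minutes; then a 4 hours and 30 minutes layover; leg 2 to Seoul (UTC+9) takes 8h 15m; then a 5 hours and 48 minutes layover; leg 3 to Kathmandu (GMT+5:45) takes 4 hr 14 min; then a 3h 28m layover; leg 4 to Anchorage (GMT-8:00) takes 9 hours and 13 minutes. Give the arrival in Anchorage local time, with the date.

03:29 on May 12

Convert departure to UTC: 16:24 + 2:00 = 18:24 UTC on May 10.
Add 5 hours and 37 minutes leg 1 → 00:01 UTC (May 11).
Add 4 hours 30 minutes layover in Port Anselm → 04:31 UTC.
Add 8 hours 15 minutes leg 2 → 12:46 UTC.
Add 5 hours 48 minutes layover in Seoul → 18:34 UTC.
Add 4 hours 14 minutes leg 3 → 22:48 UTC.
Add 3 hours 28 minutes layover in Kathmandu → 02:16 UTC (May 12).
Add 9 hours and 13 minutes leg 4 → 11:29 UTC.
Anchorage is UTC−8:00, so local arrival = 11:29 − 8:00 = 03:29 on May 12.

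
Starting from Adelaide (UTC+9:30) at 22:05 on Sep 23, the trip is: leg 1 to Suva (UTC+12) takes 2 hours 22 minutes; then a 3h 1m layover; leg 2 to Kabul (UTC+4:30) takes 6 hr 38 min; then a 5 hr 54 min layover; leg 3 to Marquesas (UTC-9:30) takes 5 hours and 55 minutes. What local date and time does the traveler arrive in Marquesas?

Convert departure to UTC: 22:05 − 9:30 = 12:35 UTC on Sep 23.
Add 2 hours and 22 minutes leg 1 → 14:57 UTC.
Add 3 hours 1 minute layover in Suva → 17:58 UTC.
Add 6 hours 38 minutes leg 2 → 00:36 UTC (Sep 24).
Add 5 hours 54 minutes layover in Kabul → 06:30 UTC.
Add 5 hours 55 minutes leg 3 → 12:25 UTC.
Marquesas is UTC−9:30, so local arrival = 12:25 − 9:30 = 02:55 on Sep 24.

02:55 on September 24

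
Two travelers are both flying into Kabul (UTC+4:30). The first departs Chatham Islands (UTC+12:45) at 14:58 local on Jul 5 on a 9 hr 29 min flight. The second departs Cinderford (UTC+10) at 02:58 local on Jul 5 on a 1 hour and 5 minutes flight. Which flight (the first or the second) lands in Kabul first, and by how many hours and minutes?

Flight 1 in UTC: 14:58 − 12:45 = 02:13 on Jul 5.
+9 hours 29 minutes → arrive 11:42 UTC on Jul 5.
Flight 2 in UTC: 02:58 − 10:00 = 16:58 on Jul 4.
+1 hour and 5 minutes → arrive 18:03 UTC on Jul 4.
Flight 2 lands earlier by 17 hours 39 minutes.

the second, by 17 hours 39 minutes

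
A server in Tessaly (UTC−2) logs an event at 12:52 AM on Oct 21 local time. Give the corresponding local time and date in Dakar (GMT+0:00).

In UTC: 12:52 AM + 2:00 = 2:52 AM on Oct 21.
Dakar is UTC+0, so it is 2:52 AM on Oct 21.

2:52 AM on Oct 21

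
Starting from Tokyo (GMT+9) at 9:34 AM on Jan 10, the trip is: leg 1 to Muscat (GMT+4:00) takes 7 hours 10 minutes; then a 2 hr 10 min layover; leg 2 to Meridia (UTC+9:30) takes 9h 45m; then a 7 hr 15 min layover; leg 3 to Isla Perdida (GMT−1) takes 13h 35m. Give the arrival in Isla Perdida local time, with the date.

3:29 PM on January 11

Convert departure to UTC: 9:34 AM − 9:00 = 12:34 AM UTC on Jan 10.
Add 7 hours and 10 minutes leg 1 → 7:44 AM UTC.
Add 2 hours 10 minutes layover in Muscat → 9:54 AM UTC.
Add 9 hours and 45 minutes leg 2 → 7:39 PM UTC.
Add 7 hours and 15 minutes layover in Meridia → 2:54 AM UTC (Jan 11).
Add 13 hours 35 minutes leg 3 → 4:29 PM UTC.
Isla Perdida is UTC−1:00, so local arrival = 4:29 PM − 1:00 = 3:29 PM on Jan 11.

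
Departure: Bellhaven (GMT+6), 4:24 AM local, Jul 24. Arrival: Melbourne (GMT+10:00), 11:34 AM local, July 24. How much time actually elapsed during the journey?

Departure in UTC: 4:24 AM − 6:00 = 10:24 PM on Jul 23.
Arrival in UTC: 11:34 AM − 10:00 = 1:34 AM on Jul 24.
Elapsed = 1:34 AM − 10:24 PM (+1 day) = 3 hours 10 minutes.

3 hours 10 minutes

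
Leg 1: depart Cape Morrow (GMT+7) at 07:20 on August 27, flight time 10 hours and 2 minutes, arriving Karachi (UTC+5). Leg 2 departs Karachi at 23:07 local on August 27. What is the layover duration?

Convert departure to UTC: 07:20 − 7:00 = 00:20 UTC on Aug 27.
Add 10 hours and 2 minutes flight time → 10:22 UTC.
Karachi is UTC+5:00, so local arrival = 10:22 + 5:00 = 15:22 on Aug 27.
Layover = 23:07 − 15:22 = 7 hours 45 minutes.

7 hours 45 minutes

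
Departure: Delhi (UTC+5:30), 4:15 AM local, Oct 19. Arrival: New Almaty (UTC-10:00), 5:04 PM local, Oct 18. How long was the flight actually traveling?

New Almaty is 15:30 behind Delhi.
Clock-face elapsed time (ignoring zones) is −11 hours 11 minutes.
Actual elapsed = −11 hours 11 minutes + 15:30 = 4 hours 19 minutes.

4 hours 19 minutes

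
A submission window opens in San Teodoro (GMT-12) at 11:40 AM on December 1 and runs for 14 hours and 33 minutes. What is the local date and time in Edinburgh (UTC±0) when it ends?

Convert start to UTC: 11:40 AM + 12:00 = 11:40 PM UTC on Dec 1.
Add 14 hours 33 minutes duration → 2:13 PM UTC (Dec 2).
Edinburgh is UTC+0, so local end time is the same: 2:13 PM on Dec 2.

2:13 PM on Dec 2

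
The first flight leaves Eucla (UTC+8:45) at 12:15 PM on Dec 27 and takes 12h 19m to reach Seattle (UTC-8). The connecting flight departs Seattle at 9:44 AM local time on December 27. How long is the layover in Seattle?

1 hour 55 minutes

Convert departure to UTC: 12:15 PM − 8:45 = 3:30 AM UTC on Dec 27.
Add 12 hours 19 minutes flight time → 3:49 PM UTC.
Seattle is UTC−8:00, so local arrival = 3:49 PM − 8:00 = 7:49 AM on Dec 27.
Layover = 9:44 AM − 7:49 AM = 1 hour 55 minutes.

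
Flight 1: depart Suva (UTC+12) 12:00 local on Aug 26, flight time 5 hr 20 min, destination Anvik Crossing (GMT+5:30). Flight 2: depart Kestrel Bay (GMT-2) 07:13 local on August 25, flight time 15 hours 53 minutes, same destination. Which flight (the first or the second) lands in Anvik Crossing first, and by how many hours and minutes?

Flight 1 in UTC: 12:00 − 12:00 = 00:00 on Aug 26.
+5 hours 20 minutes → arrive 05:20 UTC on Aug 26.
Flight 2 in UTC: 07:13 + 2:00 = 09:13 on Aug 25.
+15 hours 53 minutes → arrive 01:06 UTC on Aug 26.
Flight 2 lands earlier by 4 hours 14 minutes.

the second, by 4 hours 14 minutes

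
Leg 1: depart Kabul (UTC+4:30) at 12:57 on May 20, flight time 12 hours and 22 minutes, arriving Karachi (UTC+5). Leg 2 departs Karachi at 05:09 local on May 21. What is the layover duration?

3 hours 20 minutes

Convert departure to UTC: 12:57 − 4:30 = 08:27 UTC on May 20.
Add 12 hours and 22 minutes flight time → 20:49 UTC.
Karachi is UTC+5:00, so local arrival = 20:49 + 5:00 = 01:49 on May 21.
Layover = 05:09 − 01:49 = 3 hours 20 minutes.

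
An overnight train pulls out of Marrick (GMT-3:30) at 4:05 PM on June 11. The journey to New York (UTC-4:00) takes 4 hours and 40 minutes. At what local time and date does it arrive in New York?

New York is 0:30 behind Marrick.
After 4 hours 40 minutes it is 8:45 PM in Marrick.
Shift by the zone difference: 8:45 PM − 0:30 = 8:15 PM on Jun 11 in New York.

8:15 PM on June 11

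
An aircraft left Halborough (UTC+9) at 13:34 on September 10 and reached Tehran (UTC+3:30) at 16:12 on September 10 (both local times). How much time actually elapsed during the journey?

Tehran is 5:30 behind Halborough.
Clock-face elapsed time (ignoring zones) is 2 hours 38 minutes.
Actual elapsed = 2 hours 38 minutes + 5:30 = 8 hours 8 minutes.

8 hours 8 minutes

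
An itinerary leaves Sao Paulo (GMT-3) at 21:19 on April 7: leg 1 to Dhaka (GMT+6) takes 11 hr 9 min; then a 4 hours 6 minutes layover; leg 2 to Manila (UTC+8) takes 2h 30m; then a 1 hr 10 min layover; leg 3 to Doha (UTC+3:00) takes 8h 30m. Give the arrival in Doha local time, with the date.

06:44 on April 9

Convert departure to UTC: 21:19 + 3:00 = 00:19 UTC on Apr 8.
Add 11 hours 9 minutes leg 1 → 11:28 UTC.
Add 4 hours and 6 minutes layover in Dhaka → 15:34 UTC.
Add 2 hours 30 minutes leg 2 → 18:04 UTC.
Add 1 hour 10 minutes layover in Manila → 19:14 UTC.
Add 8 hours 30 minutes leg 3 → 03:44 UTC (Apr 9).
Doha is UTC+3:00, so local arrival = 03:44 + 3:00 = 06:44 on Apr 9.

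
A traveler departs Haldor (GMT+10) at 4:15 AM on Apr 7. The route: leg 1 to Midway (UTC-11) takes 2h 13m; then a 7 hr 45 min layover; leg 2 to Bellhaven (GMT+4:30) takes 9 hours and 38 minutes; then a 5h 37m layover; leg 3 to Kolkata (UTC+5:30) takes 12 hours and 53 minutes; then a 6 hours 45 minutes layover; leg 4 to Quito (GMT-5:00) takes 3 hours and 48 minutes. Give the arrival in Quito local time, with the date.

1:54 PM on April 8

Convert departure to UTC: 4:15 AM − 10:00 = 6:15 PM UTC on Apr 6.
Add 2 hours 13 minutes leg 1 → 8:28 PM UTC.
Add 7 hours and 45 minutes layover in Midway → 4:13 AM UTC (Apr 7).
Add 9 hours 38 minutes leg 2 → 1:51 PM UTC.
Add 5 hours 37 minutes layover in Bellhaven → 7:28 PM UTC.
Add 12 hours and 53 minutes leg 3 → 8:21 AM UTC (Apr 8).
Add 6 hours 45 minutes layover in Kolkata → 3:06 PM UTC.
Add 3 hours 48 minutes leg 4 → 6:54 PM UTC.
Quito is UTC−5:00, so local arrival = 6:54 PM − 5:00 = 1:54 PM on Apr 8.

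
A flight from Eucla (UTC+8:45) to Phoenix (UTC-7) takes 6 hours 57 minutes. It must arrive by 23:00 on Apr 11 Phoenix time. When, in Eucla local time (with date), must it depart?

07:48 on April 12

Target arrival in UTC: 23:00 + 7:00 = 06:00 on Apr 12.
Subtract 6 hours 57 minutes → departure 23:03 UTC on Apr 11.
Eucla is UTC+8:45: 23:03 + 8:45 = 07:48 on Apr 12.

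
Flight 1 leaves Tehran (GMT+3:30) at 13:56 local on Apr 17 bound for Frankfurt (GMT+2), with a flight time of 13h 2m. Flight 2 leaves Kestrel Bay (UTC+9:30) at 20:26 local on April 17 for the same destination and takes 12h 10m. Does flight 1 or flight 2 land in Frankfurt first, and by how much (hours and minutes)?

Flight 1 in UTC: 13:56 − 3:30 = 10:26 on Apr 17.
+13 hours 2 minutes → arrive 23:28 UTC on Apr 17.
Flight 2 in UTC: 20:26 − 9:30 = 10:56 on Apr 17.
+12 hours and 10 minutes → arrive 23:06 UTC on Apr 17.
Flight 2 lands earlier by 22 minutes.

the second, by 22 minutes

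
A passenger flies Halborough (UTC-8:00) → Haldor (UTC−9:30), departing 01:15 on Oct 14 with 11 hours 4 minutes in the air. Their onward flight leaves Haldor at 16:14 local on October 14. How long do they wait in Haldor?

5 hours 25 minutes

Convert departure to UTC: 01:15 + 8:00 = 09:15 UTC on Oct 14.
Add 11 hours and 4 minutes flight time → 20:19 UTC.
Haldor is UTC−9:30, so local arrival = 20:19 − 9:30 = 10:49 on Oct 14.
Layover = 16:14 − 10:49 = 5 hours 25 minutes.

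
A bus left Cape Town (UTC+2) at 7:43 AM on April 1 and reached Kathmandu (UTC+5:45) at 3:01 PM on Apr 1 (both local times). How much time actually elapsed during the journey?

3 hours 33 minutes

Departure in UTC: 7:43 AM − 2:00 = 5:43 AM on Apr 1.
Arrival in UTC: 3:01 PM − 5:45 = 9:16 AM on Apr 1.
Elapsed = 9:16 AM − 5:43 AM = 3 hours 33 minutes.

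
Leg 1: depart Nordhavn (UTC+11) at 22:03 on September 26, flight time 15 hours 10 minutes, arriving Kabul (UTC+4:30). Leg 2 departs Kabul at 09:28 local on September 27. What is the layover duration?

Convert departure to UTC: 22:03 − 11:00 = 11:03 UTC on Sep 26.
Add 15 hours and 10 minutes flight time → 02:13 UTC (Sep 27).
Kabul is UTC+4:30, so local arrival = 02:13 + 4:30 = 06:43 on Sep 27.
Layover = 09:28 − 06:43 = 2 hours 45 minutes.

2 hours 45 minutes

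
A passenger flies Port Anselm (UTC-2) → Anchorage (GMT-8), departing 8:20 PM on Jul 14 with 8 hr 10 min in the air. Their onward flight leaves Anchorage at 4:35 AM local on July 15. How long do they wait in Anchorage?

Convert departure to UTC: 8:20 PM + 2:00 = 10:20 PM UTC on Jul 14.
Add 8 hours 10 minutes flight time → 6:30 AM UTC (Jul 15).
Anchorage is UTC−8:00, so local arrival = 6:30 AM − 8:00 = 10:30 PM on Jul 14.
Layover = 4:35 AM − 10:30 PM (+1 day) = 6 hours 5 minutes.

6 hours 5 minutes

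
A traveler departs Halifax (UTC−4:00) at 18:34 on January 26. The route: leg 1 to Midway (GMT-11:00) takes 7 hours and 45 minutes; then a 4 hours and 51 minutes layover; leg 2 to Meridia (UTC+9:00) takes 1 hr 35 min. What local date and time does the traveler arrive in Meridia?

21:45 on January 27

Convert departure to UTC: 18:34 + 4:00 = 22:34 UTC on Jan 26.
Add 7 hours and 45 minutes leg 1 → 06:19 UTC (Jan 27).
Add 4 hours and 51 minutes layover in Midway → 11:10 UTC.
Add 1 hour and 35 minutes leg 2 → 12:45 UTC.
Meridia is UTC+9:00, so local arrival = 12:45 + 9:00 = 21:45 on Jan 27.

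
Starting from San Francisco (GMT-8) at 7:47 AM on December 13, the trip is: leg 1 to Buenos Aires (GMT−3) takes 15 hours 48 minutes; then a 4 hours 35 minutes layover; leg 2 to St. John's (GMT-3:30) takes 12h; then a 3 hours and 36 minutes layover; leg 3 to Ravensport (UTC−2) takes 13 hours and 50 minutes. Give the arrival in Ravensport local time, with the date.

3:36 PM on Dec 15

Convert departure to UTC: 7:47 AM + 8:00 = 3:47 PM UTC on Dec 13.
Add 15 hours 48 minutes leg 1 → 7:35 AM UTC (Dec 14).
Add 4 hours 35 minutes layover in Buenos Aires → 12:10 PM UTC.
Add 12 hours leg 2 → 12:10 AM UTC (Dec 15).
Add 3 hours and 36 minutes layover in St. John's → 3:46 AM UTC.
Add 13 hours 50 minutes leg 3 → 5:36 PM UTC.
Ravensport is UTC−2:00, so local arrival = 5:36 PM − 2:00 = 3:36 PM on Dec 15.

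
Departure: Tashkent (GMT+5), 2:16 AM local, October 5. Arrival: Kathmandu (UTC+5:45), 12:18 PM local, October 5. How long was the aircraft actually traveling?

9 hours 17 minutes

Departure in UTC: 2:16 AM − 5:00 = 9:16 PM on Oct 4.
Arrival in UTC: 12:18 PM − 5:45 = 6:33 AM on Oct 5.
Elapsed = 6:33 AM − 9:16 PM (+1 day) = 9 hours 17 minutes.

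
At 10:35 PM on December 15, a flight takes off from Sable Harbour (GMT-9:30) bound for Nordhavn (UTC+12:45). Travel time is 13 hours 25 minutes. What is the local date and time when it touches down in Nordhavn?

Convert departure to UTC: 10:35 PM + 9:30 = 8:05 AM UTC on Dec 16.
Add 13 hours and 25 minutes travel time → 9:30 PM UTC.
Nordhavn is UTC+12:45, so local arrival = 9:30 PM + 12:45 = 10:15 AM on Dec 17.

10:15 AM on December 17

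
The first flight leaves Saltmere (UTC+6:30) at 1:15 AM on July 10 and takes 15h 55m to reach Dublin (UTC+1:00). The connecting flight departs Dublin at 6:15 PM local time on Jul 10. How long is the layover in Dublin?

6 hours 35 minutes

Convert departure to UTC: 1:15 AM − 6:30 = 6:45 PM UTC on Jul 9.
Add 15 hours and 55 minutes flight time → 10:40 AM UTC (Jul 10).
Dublin is UTC+1:00, so local arrival = 10:40 AM + 1:00 = 11:40 AM on Jul 10.
Layover = 6:15 PM − 11:40 AM = 6 hours 35 minutes.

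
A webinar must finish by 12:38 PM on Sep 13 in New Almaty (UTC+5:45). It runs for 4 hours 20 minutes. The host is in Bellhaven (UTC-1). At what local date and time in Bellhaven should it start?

1:33 AM on Sep 13

Target end time in UTC: 12:38 PM − 5:45 = 6:53 AM on Sep 13.
Subtract 4 hours and 20 minutes → start 2:33 AM UTC on Sep 13.
Bellhaven is UTC−1:00: 2:33 AM − 1:00 = 1:33 AM on Sep 13.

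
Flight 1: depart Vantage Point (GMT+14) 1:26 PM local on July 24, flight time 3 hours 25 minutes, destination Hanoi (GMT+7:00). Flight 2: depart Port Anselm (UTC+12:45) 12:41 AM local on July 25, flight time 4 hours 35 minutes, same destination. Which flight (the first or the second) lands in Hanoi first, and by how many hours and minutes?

the first, by 13 hours 40 minutes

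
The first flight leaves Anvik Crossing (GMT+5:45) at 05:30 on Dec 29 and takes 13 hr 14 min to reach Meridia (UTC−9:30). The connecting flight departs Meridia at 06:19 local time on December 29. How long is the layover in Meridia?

2 hours 50 minutes

Convert departure to UTC: 05:30 − 5:45 = 23:45 UTC on Dec 28.
Add 13 hours and 14 minutes flight time → 12:59 UTC (Dec 29).
Meridia is UTC−9:30, so local arrival = 12:59 − 9:30 = 03:29 on Dec 29.
Layover = 06:19 − 03:29 = 2 hours 50 minutes.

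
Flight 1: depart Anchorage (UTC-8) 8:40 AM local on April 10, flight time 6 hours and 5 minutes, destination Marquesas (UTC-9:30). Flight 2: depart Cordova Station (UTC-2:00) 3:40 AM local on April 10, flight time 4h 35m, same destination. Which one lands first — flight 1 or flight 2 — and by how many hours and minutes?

the second, by 12 hours 30 minutes

Flight 1 in UTC: 8:40 AM + 8:00 = 4:40 PM on Apr 10.
+6 hours 5 minutes → arrive 10:45 PM UTC on Apr 10.
Flight 2 in UTC: 3:40 AM + 2:00 = 5:40 AM on Apr 10.
+4 hours 35 minutes → arrive 10:15 AM UTC on Apr 10.
Flight 2 lands earlier by 12 hours 30 minutes.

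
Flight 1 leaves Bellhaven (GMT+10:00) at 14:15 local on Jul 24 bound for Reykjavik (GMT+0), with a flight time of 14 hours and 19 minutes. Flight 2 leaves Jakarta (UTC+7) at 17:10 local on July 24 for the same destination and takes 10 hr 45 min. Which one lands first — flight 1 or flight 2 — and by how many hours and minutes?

the first, by 2 hours 21 minutes

Flight 1 in UTC: 14:15 − 10:00 = 04:15 on Jul 24.
+14 hours 19 minutes → arrive 18:34 UTC on Jul 24.
Flight 2 in UTC: 17:10 − 7:00 = 10:10 on Jul 24.
+10 hours and 45 minutes → arrive 20:55 UTC on Jul 24.
Flight 1 lands earlier by 2 hours 21 minutes.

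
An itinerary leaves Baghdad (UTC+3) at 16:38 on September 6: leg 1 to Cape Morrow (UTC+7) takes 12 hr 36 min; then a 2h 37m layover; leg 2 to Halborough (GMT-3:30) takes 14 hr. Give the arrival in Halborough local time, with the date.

15:21 on Sep 7

Convert departure to UTC: 16:38 − 3:00 = 13:38 UTC on Sep 6.
Add 12 hours 36 minutes leg 1 → 02:14 UTC (Sep 7).
Add 2 hours 37 minutes layover in Cape Morrow → 04:51 UTC.
Add 14 hours leg 2 → 18:51 UTC.
Halborough is UTC−3:30, so local arrival = 18:51 − 3:30 = 15:21 on Sep 7.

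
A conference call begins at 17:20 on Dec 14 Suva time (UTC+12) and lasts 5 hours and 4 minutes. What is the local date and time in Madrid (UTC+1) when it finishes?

Convert start to UTC: 17:20 − 12:00 = 05:20 UTC on Dec 14.
Add 5 hours and 4 minutes duration → 10:24 UTC.
Madrid is UTC+1:00, so local end time = 10:24 + 1:00 = 11:24 on Dec 14.

11:24 on December 14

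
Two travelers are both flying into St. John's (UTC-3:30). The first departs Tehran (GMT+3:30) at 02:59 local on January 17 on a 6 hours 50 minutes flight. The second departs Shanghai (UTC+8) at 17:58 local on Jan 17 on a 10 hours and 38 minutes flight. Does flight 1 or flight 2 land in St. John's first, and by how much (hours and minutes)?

the first, by 14 hours 17 minutes

Flight 1 in UTC: 02:59 − 3:30 = 23:29 on Jan 16.
+6 hours 50 minutes → arrive 06:19 UTC on Jan 17.
Flight 2 in UTC: 17:58 − 8:00 = 09:58 on Jan 17.
+10 hours and 38 minutes → arrive 20:36 UTC on Jan 17.
Flight 1 lands earlier by 14 hours 17 minutes.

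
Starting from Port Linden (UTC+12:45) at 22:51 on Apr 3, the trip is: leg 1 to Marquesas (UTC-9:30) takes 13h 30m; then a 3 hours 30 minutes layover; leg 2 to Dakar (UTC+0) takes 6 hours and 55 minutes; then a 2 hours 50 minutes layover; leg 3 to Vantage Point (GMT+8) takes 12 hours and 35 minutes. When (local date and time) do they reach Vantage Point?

09:26 on April 5

Convert departure to UTC: 22:51 − 12:45 = 10:06 UTC on Apr 3.
Add 13 hours 30 minutes leg 1 → 23:36 UTC.
Add 3 hours 30 minutes layover in Marquesas → 03:06 UTC (Apr 4).
Add 6 hours 55 minutes leg 2 → 10:01 UTC.
Add 2 hours 50 minutes layover in Dakar → 12:51 UTC.
Add 12 hours 35 minutes leg 3 → 01:26 UTC (Apr 5).
Vantage Point is UTC+8:00, so local arrival = 01:26 + 8:00 = 09:26 on Apr 5.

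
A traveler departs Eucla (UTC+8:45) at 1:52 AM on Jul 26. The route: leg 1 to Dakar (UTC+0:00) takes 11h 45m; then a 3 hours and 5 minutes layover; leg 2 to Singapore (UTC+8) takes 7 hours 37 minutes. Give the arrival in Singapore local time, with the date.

Convert departure to UTC: 1:52 AM − 8:45 = 5:07 PM UTC on Jul 25.
Add 11 hours 45 minutes leg 1 → 4:52 AM UTC (Jul 26).
Add 3 hours and 5 minutes layover in Dakar → 7:57 AM UTC.
Add 7 hours 37 minutes leg 2 → 3:34 PM UTC.
Singapore is UTC+8:00, so local arrival = 3:34 PM + 8:00 = 11:34 PM on Jul 26.

11:34 PM on July 26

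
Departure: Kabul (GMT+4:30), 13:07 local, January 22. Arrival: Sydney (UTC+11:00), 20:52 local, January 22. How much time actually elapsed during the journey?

Departure in UTC: 13:07 − 4:30 = 08:37 on Jan 22.
Arrival in UTC: 20:52 − 11:00 = 09:52 on Jan 22.
Elapsed = 09:52 − 08:37 = 1 hour 15 minutes.

1 hour 15 minutes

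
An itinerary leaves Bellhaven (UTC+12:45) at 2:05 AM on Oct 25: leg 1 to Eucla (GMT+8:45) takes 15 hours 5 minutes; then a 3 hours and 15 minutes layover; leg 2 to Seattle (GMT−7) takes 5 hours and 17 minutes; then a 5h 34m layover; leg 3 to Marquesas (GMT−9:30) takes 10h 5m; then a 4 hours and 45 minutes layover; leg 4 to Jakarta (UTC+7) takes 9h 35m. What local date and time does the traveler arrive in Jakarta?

Convert departure to UTC: 2:05 AM − 12:45 = 1:20 PM UTC on Oct 24.
Add 15 hours and 5 minutes leg 1 → 4:25 AM UTC (Oct 25).
Add 3 hours and 15 minutes layover in Eucla → 7:40 AM UTC.
Add 5 hours 17 minutes leg 2 → 12:57 PM UTC.
Add 5 hours and 34 minutes layover in Seattle → 6:31 PM UTC.
Add 10 hours and 5 minutes leg 3 → 4:36 AM UTC (Oct 26).
Add 4 hours and 45 minutes layover in Marquesas → 9:21 AM UTC.
Add 9 hours 35 minutes leg 4 → 6:56 PM UTC.
Jakarta is UTC+7:00, so local arrival = 6:56 PM + 7:00 = 1:56 AM on Oct 27.

1:56 AM on Oct 27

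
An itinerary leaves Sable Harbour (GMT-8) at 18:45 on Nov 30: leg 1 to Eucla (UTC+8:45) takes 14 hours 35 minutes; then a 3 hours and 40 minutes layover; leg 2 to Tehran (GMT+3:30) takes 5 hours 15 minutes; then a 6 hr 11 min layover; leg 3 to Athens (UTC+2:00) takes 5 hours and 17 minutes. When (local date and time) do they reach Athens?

Convert departure to UTC: 18:45 + 8:00 = 02:45 UTC on Dec 1.
Add 14 hours 35 minutes leg 1 → 17:20 UTC.
Add 3 hours 40 minutes layover in Eucla → 21:00 UTC.
Add 5 hours and 15 minutes leg 2 → 02:15 UTC (Dec 2).
Add 6 hours 11 minutes layover in Tehran → 08:26 UTC.
Add 5 hours 17 minutes leg 3 → 13:43 UTC.
Athens is UTC+2:00, so local arrival = 13:43 + 2:00 = 15:43 on Dec 2.

15:43 on Dec 2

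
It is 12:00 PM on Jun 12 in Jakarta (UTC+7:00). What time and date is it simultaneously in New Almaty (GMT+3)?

New Almaty is 4:00 behind Jakarta.
Shift by the zone difference: 12:00 PM − 4:00 = 8:00 AM on Jun 12 in New Almaty.

8:00 AM on June 12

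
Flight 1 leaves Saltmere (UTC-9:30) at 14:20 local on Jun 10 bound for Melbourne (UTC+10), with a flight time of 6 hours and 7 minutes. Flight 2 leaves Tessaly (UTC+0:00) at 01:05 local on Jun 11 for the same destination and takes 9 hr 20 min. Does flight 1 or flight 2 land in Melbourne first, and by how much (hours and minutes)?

the first, by 4 hours 28 minutes

Flight 1 in UTC: 14:20 + 9:30 = 23:50 on Jun 10.
+6 hours and 7 minutes → arrive 05:57 UTC on Jun 11.
Flight 2 departs at 01:05 UTC (Jun 11).
+9 hours and 20 minutes → arrive 10:25 UTC on Jun 11.
Flight 1 lands earlier by 4 hours 28 minutes.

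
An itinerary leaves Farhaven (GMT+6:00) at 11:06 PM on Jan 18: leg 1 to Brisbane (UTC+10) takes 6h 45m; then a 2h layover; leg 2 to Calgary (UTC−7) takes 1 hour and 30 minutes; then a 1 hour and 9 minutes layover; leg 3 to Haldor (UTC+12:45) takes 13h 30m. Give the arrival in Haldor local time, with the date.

6:45 AM on January 20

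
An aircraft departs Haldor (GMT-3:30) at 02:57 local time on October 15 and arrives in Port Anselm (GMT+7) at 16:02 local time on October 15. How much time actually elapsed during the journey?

Departure in UTC: 02:57 + 3:30 = 06:27 on Oct 15.
Arrival in UTC: 16:02 − 7:00 = 09:02 on Oct 15.
Elapsed = 09:02 − 06:27 = 2 hours 35 minutes.

2 hours 35 minutes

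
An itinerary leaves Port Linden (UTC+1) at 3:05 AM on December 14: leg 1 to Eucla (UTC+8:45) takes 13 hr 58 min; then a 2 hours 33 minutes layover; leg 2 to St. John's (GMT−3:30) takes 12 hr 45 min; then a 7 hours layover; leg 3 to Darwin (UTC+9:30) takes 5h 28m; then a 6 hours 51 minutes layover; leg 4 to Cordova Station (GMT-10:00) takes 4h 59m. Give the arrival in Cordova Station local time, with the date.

Convert departure to UTC: 3:05 AM − 1:00 = 2:05 AM UTC on Dec 14.
Add 13 hours and 58 minutes leg 1 → 4:03 PM UTC.
Add 2 hours 33 minutes layover in Eucla → 6:36 PM UTC.
Add 12 hours and 45 minutes leg 2 → 7:21 AM UTC (Dec 15).
Add 7 hours layover in St. John's → 2:21 PM UTC.
Add 5 hours and 28 minutes leg 3 → 7:49 PM UTC.
Add 6 hours and 51 minutes layover in Darwin → 2:40 AM UTC (Dec 16).
Add 4 hours and 59 minutes leg 4 → 7:39 AM UTC.
Cordova Station is UTC−10:00, so local arrival = 7:39 AM − 10:00 = 9:39 PM on Dec 15.

9:39 PM on Dec 15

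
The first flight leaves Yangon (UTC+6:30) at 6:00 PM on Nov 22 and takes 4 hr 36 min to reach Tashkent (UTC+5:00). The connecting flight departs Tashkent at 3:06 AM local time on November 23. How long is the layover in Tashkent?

6 hours

Convert departure to UTC: 6:00 PM − 6:30 = 11:30 AM UTC on Nov 22.
Add 4 hours 36 minutes flight time → 4:06 PM UTC.
Tashkent is UTC+5:00, so local arrival = 4:06 PM + 5:00 = 9:06 PM on Nov 22.
Layover = 3:06 AM − 9:06 PM (+1 day) = 6 hours.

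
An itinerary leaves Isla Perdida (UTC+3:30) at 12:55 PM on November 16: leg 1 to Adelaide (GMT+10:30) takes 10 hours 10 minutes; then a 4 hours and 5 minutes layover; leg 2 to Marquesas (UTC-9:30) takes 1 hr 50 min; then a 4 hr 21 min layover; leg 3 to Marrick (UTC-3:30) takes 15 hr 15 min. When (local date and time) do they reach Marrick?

5:36 PM on Nov 17

Convert departure to UTC: 12:55 PM − 3:30 = 9:25 AM UTC on Nov 16.
Add 10 hours 10 minutes leg 1 → 7:35 PM UTC.
Add 4 hours and 5 minutes layover in Adelaide → 11:40 PM UTC.
Add 1 hour and 50 minutes leg 2 → 1:30 AM UTC (Nov 17).
Add 4 hours and 21 minutes layover in Marquesas → 5:51 AM UTC.
Add 15 hours 15 minutes leg 3 → 9:06 PM UTC.
Marrick is UTC−3:30, so local arrival = 9:06 PM − 3:30 = 5:36 PM on Nov 17.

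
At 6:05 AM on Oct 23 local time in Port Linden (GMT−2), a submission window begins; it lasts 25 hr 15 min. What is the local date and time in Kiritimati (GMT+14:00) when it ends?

11:20 PM on October 24

Convert start to UTC: 6:05 AM + 2:00 = 8:05 AM UTC on Oct 23.
Add 25 hours 15 minutes duration → 9:20 AM UTC (Oct 24).
Kiritimati is UTC+14:00, so local end time = 9:20 AM + 14:00 = 11:20 PM on Oct 24.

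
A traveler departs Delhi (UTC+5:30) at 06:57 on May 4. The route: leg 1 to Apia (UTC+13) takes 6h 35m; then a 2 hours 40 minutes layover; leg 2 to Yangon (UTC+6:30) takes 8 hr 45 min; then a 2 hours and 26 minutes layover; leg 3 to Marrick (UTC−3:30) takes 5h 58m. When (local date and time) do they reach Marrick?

Convert departure to UTC: 06:57 − 5:30 = 01:27 UTC on May 4.
Add 6 hours 35 minutes leg 1 → 08:02 UTC.
Add 2 hours 40 minutes layover in Apia → 10:42 UTC.
Add 8 hours and 45 minutes leg 2 → 19:27 UTC.
Add 2 hours 26 minutes layover in Yangon → 21:53 UTC.
Add 5 hours 58 minutes leg 3 → 03:51 UTC (May 5).
Marrick is UTC−3:30, so local arrival = 03:51 − 3:30 = 00:21 on May 5.

00:21 on May 5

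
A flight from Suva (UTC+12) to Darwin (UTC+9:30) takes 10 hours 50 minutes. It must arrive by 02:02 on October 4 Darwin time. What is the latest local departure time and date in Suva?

17:42 on October 3

Target arrival in UTC: 02:02 − 9:30 = 16:32 on Oct 3.
Subtract 10 hours and 50 minutes → departure 05:42 UTC on Oct 3.
Suva is UTC+12:00: 05:42 + 12:00 = 17:42 on Oct 3.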